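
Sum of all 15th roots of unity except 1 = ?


With w = e^(2*pi*i/15), all 15 of the 15th roots of unity w^0 = 1, w, ..., w^(14) sum to 0: 1 + w + ... + w^(14) = (1 - w^15)/(1 - w) = 0 since w^15 = 1, w ≠ 1.
Removing the root 1: w + w^2 + ... + w^(14) = 0 - 1 = -1

Sum = -1


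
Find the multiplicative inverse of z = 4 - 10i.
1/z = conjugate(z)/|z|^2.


|z|^2 = 16+100 = 116
1/z = (4 + 10i)/116

1/z = 0.0345 + 0.0862i


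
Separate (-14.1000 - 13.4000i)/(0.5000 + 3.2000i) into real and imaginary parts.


Multiply by conjugate: (-14.1000 - 13.4000i)(0.5000 - 3.2000i) / (0.5^2 + 3.2^2)
Numerator real = -14.1*0.5 - (13.4)*3.2 = -49.93
Numerator imag = -13.4*0.5 - (-14.1)*3.2 = 38.42
Denominator = 10.49
Re(z) = -49.93/10.49 = -4.7598
Im(z) = 38.42/10.49 = 3.6625

Re(z) = -4.7598, Im(z) = 3.6625


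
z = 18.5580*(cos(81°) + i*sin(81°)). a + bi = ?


a = 18.5580*cos(81°) = 18.5580*0.156434 = 2.9031
b = 18.5580*sin(81°) = 18.5580*0.987688 = 18.3295

2.9031 + 18.3295i


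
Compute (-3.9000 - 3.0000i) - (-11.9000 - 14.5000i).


Real: -3.9 + 11.9 = 8
Imag: -3 + 14.5 = 11.5

8.0000 + 11.5000i


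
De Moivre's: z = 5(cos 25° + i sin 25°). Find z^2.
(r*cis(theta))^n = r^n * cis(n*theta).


r^2 = 5^2 = 25
n*theta = 2*25° = 50° = 50° (mod 360)
a = 25*cos(50°) = 16.0697
b = 25*sin(50°) = 19.1511

25 cis(50°) = 16.0697 + 19.1511i


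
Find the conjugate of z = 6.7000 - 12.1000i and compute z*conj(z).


z_bar = 6.7000 + 12.1000i
z*z_bar = 6.7^2 + (-12.1)^2 = 44.89 + 146.41 = 191.3

z_bar = 6.7000 + 12.1000i, z*z_bar = 191.3


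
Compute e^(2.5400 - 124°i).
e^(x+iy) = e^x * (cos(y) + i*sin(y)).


e^2.5400 = 12.6797
cos(-124°) = -0.55919
sin(-124°) = -0.8290376
Real = 12.6797*(-0.55919) = -7.0904
Imag = 12.6797*(-0.8290376) = -10.5119

-7.0904 - 10.5119i


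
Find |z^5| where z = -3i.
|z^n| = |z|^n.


|z| = sqrt(0+9) = sqrt(9) = 3
|z^5| = |z|^5 = 3^5 = 243

|z^5| = 243


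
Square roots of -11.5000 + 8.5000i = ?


|z| = sqrt(132.25+72.25) = 14.3003
sqrt((|z|+a)/2) = sqrt((14.3003+(-11.5))/2) = sqrt(1.4002) = 1.1833
sqrt((|z|-a)/2) = sqrt((14.3003-(-11.5))/2) = sqrt(12.9002) = 3.5917

±(1.1833 + 3.5917i) i.e. 1.1833 + 3.5917i and -1.1833 - 3.5917i


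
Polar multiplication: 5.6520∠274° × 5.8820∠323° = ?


r = 5.6520 * 5.8820 = 33.2451
theta = 274° + 323° = 597° = 237° (mod 360)

33.2451 cis(237°)


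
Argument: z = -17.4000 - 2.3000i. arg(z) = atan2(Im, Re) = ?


Re = -17.4, Im = -2.3
arg = atan2(-2.3, -17.4) = -172.4701 degrees

arg(z) = -172.4701 degrees


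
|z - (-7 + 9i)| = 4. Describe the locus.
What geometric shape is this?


|z - z0| = r is a circle with center z0 and radius r.
Center = (-7, 9), radius = 4

Circle with center (-7, 9) and radius 4


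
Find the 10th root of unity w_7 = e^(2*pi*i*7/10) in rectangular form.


Angle = 360*7/10 = 252°
a = cos(252°) = -0.3090
b = sin(252°) = -0.9511

-0.3090 - 0.9511i


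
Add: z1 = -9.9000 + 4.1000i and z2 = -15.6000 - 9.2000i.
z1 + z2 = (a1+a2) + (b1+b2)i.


Real: -9.9 - 15.6 = -25.5
Imag: 4.1 - 9.2 = -5.1

-25.5000 - 5.1000i


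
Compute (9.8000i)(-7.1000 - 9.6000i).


Real = 0*(-7.1) - 9.8*(-9.6) = 0 - (-94.08) = 94.08
Imag = 0*(-9.6) - (7.1)*9.8 = 0 - (69.58) = -69.58

94.0800 - 69.5800i


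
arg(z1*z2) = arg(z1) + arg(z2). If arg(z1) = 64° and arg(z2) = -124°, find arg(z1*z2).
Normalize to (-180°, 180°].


arg(z1*z2) = 64° - 124° = -60°
Normalized to (-180°, 180°]: -60°

-60°


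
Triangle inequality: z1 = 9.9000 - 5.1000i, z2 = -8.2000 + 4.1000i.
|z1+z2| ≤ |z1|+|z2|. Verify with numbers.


|z1| = sqrt(9.9^2 + (-5.1)^2) = sqrt(124.02) = 11.1364
|z2| = sqrt((-8.2)^2 + 4.1^2) = sqrt(84.05) = 9.1679
z1+z2 = 1.7000 - i
|z1+z2| = sqrt(3.89) = 1.9723
|z1|+|z2| = 11.1364 + 9.1679 = 20.3043

|z1+z2| = 1.9723 ≤ |z1|+|z2| = 20.3043 (verified)


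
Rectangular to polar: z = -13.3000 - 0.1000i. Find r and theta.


r = sqrt(176.89+0.01) = sqrt(176.9) = 13.3004
theta = atan2(-0.1, -13.3) = -179.5692 degrees

r = 13.3004, theta = -179.5692 degrees


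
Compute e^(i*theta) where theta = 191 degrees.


cos(191°) = -0.9816
sin(191°) = -0.1908

e^(i*191°) = -0.9816 - 0.1908i


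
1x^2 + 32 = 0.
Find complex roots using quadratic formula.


disc = 0^2 - 4*1*32 = 0 - 128 = -128
sqrt(|disc|) = sqrt(128) = 11.3137
Real part = 0/(2*1) = 0
Imag part = 11.3137/(2*1) = 5.6569

0 ± 5.6569i


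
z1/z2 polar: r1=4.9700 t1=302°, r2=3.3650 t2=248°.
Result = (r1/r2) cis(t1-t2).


r = 4.9700 / 3.3650 = 1.4770
theta = 302° - 248° = 54° = 54° (mod 360)

1.4770 cis(54°)


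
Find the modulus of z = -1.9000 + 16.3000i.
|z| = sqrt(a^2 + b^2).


|z| = sqrt((-1.9)^2 + 16.3^2) = sqrt(3.61 + 265.69) = sqrt(269.3) = 16.4104

|z| = 16.4104


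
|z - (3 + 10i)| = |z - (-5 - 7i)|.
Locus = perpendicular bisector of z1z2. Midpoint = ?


Equal distances means the locus is the perpendicular bisector of z1 and z2.
Midpoint = ((3+(-5))/2, (10+(-7))/2) = (-1.0000, 1.5000)

Perpendicular bisector through (-1.0000, 1.5000)


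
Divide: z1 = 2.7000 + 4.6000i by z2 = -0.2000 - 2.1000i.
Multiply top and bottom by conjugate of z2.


Conjugate of z2 = -0.2000 + 2.1000i
Numerator: (2.7000 + 4.6000i)(-0.2000 + 2.1000i) = -10.2000 + 4.7500i
Denominator: (-0.2)^2 + (-2.1)^2 = 4.45
Result = (-10.2000 + 4.7500i)/4.45

-2.2921 + 1.0674i


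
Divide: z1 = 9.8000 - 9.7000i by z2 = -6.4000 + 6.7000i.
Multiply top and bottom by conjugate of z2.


Conjugate of z2 = -6.4000 - 6.7000i
Numerator: (9.8000 - 9.7000i)(-6.4000 - 6.7000i) = -127.7100 - 3.5800i
Denominator: (-6.4)^2 + 6.7^2 = 85.85
Result = (-127.7100 - 3.5800i)/85.85

-1.4876 - 0.0417i


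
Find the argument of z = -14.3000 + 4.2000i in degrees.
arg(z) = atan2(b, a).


Re = -14.3, Im = 4.2
arg = atan2(4.2, -14.3) = 163.6322 degrees

arg(z) = 163.6322 degrees


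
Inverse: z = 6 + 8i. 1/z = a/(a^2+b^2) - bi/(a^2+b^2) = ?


|z|^2 = 36+64 = 100
1/z = (6 - 8i)/100

1/z = 0.0600 - 0.0800i


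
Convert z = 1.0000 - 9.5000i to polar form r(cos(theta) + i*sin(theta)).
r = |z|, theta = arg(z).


r = sqrt(1+90.25) = sqrt(91.25) = 9.5525
theta = atan2(-9.5, 1) = -83.9910 degrees

r = 9.5525, theta = -83.9910 degrees


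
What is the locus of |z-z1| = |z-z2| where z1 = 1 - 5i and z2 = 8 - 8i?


Equal distances means the locus is the perpendicular bisector of z1 and z2.
Midpoint = ((1+8)/2, (-5+(-8))/2) = (4.5000, -6.5000)

Perpendicular bisector through (4.5000, -6.5000)


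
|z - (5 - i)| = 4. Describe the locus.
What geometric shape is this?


|z - z0| = r is a circle with center z0 and radius r.
Center = (5, -1), radius = 4

Circle with center (5, -1) and radius 4


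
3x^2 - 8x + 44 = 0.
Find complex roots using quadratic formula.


disc = (-8)^2 - 4*3*44 = 64 - 528 = -464
sqrt(|disc|) = sqrt(464) = 21.5407
Real part = 8/(2*3) = 1.3333
Imag part = 21.5407/(2*3) = 3.5901

1.3333 ± 3.5901i


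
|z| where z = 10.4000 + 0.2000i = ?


|z| = sqrt(10.4^2 + 0.2^2) = sqrt(108.16 + 0.04) = sqrt(108.2) = 10.4019

|z| = 10.4019


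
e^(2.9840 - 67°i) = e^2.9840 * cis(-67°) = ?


e^2.9840 = 19.76673
cos(-67°) = 0.39073
sin(-67°) = -0.920505
Real = 19.76673*0.39073 = 7.7235
Imag = 19.76673*(-0.920505) = -18.1954

7.7235 - 18.1954i


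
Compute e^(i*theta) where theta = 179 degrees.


cos(179°) = -0.9998
sin(179°) = 0.0175

e^(i*179°) = -0.9998 + 0.0175i


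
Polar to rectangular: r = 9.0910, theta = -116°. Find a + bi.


a = 9.0910*cos(-116°) = 9.0910*(-0.43837) = -3.9852
b = 9.0910*sin(-116°) = 9.0910*(-0.89879) = -8.1709

-3.9852 - 8.1709i


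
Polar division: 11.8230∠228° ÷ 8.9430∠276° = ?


r = 11.8230 / 8.9430 = 1.3220
theta = 228° - 276° = -48° = 312° (mod 360)

1.3220 cis(312°)


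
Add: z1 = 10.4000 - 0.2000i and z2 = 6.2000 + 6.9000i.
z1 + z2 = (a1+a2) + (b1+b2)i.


Real: 10.4 + 6.2 = 16.6
Imag: -0.2 + 6.9 = 6.7

16.6000 + 6.7000i


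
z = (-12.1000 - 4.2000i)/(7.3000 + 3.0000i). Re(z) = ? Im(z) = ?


Multiply by conjugate: (-12.1000 - 4.2000i)(7.3000 - 3.0000i) / (7.3^2 + 3^2)
Numerator real = -12.1*7.3 - (4.2)*3 = -100.93
Numerator imag = -4.2*7.3 - (-12.1)*3 = 5.64
Denominator = 62.29
Re(z) = -100.93/62.29 = -1.6203
Im(z) = 5.64/62.29 = 0.0905

Re(z) = -1.6203, Im(z) = 0.0905


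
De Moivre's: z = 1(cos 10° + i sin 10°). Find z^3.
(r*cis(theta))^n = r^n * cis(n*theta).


r^3 = 1^3 = 1
n*theta = 3*10° = 30° = 30° (mod 360)
a = 1*cos(30°) = 0.8660
b = 1*sin(30°) = 0.5000

1 cis(30°) = 0.8660 + 0.5000i


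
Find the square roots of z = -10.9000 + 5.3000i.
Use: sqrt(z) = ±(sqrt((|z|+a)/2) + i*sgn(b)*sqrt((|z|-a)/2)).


|z| = sqrt(118.81+28.09) = 12.1202
sqrt((|z|+a)/2) = sqrt((12.1202+(-10.9))/2) = sqrt(0.6101) = 0.7811
sqrt((|z|-a)/2) = sqrt((12.1202-(-10.9))/2) = sqrt(11.5101) = 3.3927

±(0.7811 + 3.3927i) i.e. 0.7811 + 3.3927i and -0.7811 - 3.3927i


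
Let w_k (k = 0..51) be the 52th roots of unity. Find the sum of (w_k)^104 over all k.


The roots are w_k = w^k with w = e^(2*pi*i/52), and (w^k)^104 = (w^104)^k.
So S = 1 + u + u^2 + ... + u^(51) with u = w^104.
104 = 2*52 + 0, so 104 is a multiple of 52 and u = (w^52)^2 = 1.
Every one of the 52 terms equals 1: S = 52

S = 52


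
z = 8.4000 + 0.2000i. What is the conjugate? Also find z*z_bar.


z_bar = 8.4000 - 0.2000i
z*z_bar = 8.4^2 + 0.2^2 = 70.56 + 0.04 = 70.6

z_bar = 8.4000 - 0.2000i, z*z_bar = 70.6


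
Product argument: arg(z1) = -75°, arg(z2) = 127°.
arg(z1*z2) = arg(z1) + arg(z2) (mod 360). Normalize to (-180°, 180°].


arg(z1*z2) = -75° + 127° = 52°
Normalized to (-180°, 180°]: 52°

52°


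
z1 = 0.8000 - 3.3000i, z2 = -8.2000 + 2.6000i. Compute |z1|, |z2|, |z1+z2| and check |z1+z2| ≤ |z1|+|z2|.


|z1| = sqrt(0.8^2 + (-3.3)^2) = sqrt(11.53) = 3.3956
|z2| = sqrt((-8.2)^2 + 2.6^2) = sqrt(74) = 8.6023
z1+z2 = -7.4000 - 0.7000i
|z1+z2| = sqrt(55.25) = 7.4330
|z1|+|z2| = 3.3956 + 8.6023 = 11.9979

|z1+z2| = 7.4330 ≤ |z1|+|z2| = 11.9979 (verified)


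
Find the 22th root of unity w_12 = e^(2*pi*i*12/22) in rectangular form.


Angle = 360*12/22 = 196.3636°
a = cos(196.3636°) = -0.9595
b = sin(196.3636°) = -0.2817

-0.9595 - 0.2817i


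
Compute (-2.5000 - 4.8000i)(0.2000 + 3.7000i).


Real = -2.5*0.2 - (-4.8)*3.7 = -0.5 - (-17.76) = 17.26
Imag = -2.5*3.7 + 0.2*(-4.8) = -9.25 - (0.96) = -10.21

17.2600 - 10.2100i


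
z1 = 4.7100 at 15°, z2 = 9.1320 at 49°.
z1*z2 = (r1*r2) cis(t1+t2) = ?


r = 4.7100 * 9.1320 = 43.0117
theta = 15° + 49° = 64° = 64° (mod 360)

43.0117 cis(64°)


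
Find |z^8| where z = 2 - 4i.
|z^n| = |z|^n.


|z| = sqrt(4+16) = sqrt(20) = 4.4721
|z^8| = |z|^8 = (sqrt(20))^8 = 20^4 = 160000

|z^8| = 160000


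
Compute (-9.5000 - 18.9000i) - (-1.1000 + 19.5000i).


Real: -9.5 + 1.1 = -8.4
Imag: -18.9 - 19.5 = -38.4

-8.4000 - 38.4000i


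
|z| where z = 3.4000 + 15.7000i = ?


|z| = sqrt(3.4^2 + 15.7^2) = sqrt(11.56 + 246.49) = sqrt(258.05) = 16.0639

|z| = 16.0639


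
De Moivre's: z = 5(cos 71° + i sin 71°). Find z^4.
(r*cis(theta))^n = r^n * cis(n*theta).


r^4 = 5^4 = 625
n*theta = 4*71° = 284° = 284° (mod 360)
a = 625*cos(284°) = 151.2012
b = 625*sin(284°) = -606.4348

625 cis(284°) = 151.2012 - 606.4348i


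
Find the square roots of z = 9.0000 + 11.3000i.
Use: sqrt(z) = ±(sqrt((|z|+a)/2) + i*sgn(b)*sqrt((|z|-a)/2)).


|z| = sqrt(81+127.69) = 14.4461
sqrt((|z|+a)/2) = sqrt((14.4461+9)/2) = sqrt(11.7231) = 3.4239
sqrt((|z|-a)/2) = sqrt((14.4461-9)/2) = sqrt(2.7231) = 1.6502

±(3.4239 + 1.6502i) i.e. 3.4239 + 1.6502i and -3.4239 - 1.6502i


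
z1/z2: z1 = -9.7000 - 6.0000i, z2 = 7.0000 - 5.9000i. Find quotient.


Conjugate of z2 = 7.0000 + 5.9000i
Numerator: (-9.7000 - 6.0000i)(7.0000 + 5.9000i) = -32.5000 - 99.2300i
Denominator: 7^2 + (-5.9)^2 = 83.81
Result = (-32.5000 - 99.2300i)/83.81

-0.3878 - 1.1840i


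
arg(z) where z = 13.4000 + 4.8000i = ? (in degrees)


Re = 13.4, Im = 4.8
arg = atan2(4.8, 13.4) = 19.7080 degrees

arg(z) = 19.7080 degrees


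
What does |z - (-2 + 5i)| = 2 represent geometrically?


|z - z0| = r is a circle with center z0 and radius r.
Center = (-2, 5), radius = 2

Circle with center (-2, 5) and radius 2


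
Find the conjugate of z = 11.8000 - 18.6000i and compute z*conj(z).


z_bar = 11.8000 + 18.6000i
z*z_bar = 11.8^2 + (-18.6)^2 = 139.24 + 345.96 = 485.2

z_bar = 11.8000 + 18.6000i, z*z_bar = 485.2


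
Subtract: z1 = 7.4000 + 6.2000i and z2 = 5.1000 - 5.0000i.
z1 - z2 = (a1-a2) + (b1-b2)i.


Real: 7.4 - 5.1 = 2.3
Imag: 6.2 + 5 = 11.2

2.3000 + 11.2000i


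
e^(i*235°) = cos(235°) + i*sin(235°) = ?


cos(235°) = -0.5736
sin(235°) = -0.8192

e^(i*235°) = -0.5736 - 0.8192i


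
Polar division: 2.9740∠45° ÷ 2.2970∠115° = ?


r = 2.9740 / 2.2970 = 1.2947
theta = 45° - 115° = -70° = 290° (mod 360)

1.2947 cis(290°)


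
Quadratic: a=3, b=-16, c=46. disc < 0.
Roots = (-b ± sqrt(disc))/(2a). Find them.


disc = (-16)^2 - 4*3*46 = 256 - 552 = -296
sqrt(|disc|) = sqrt(296) = 17.2047
Real part = 16/(2*3) = 2.6667
Imag part = 17.2047/(2*3) = 2.8674

2.6667 ± 2.8674i


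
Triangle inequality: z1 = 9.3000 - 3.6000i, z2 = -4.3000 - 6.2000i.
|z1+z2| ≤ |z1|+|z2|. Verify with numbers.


|z1| = sqrt(9.3^2 + (-3.6)^2) = sqrt(99.45) = 9.9725
|z2| = sqrt((-4.3)^2 + (-6.2)^2) = sqrt(56.93) = 7.5452
z1+z2 = 5.0000 - 9.8000i
|z1+z2| = sqrt(121.04) = 11.0018
|z1|+|z2| = 9.9725 + 7.5452 = 17.5177

|z1+z2| = 11.0018 ≤ |z1|+|z2| = 17.5177 (verified)


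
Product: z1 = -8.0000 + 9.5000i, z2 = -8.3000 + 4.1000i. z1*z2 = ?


Real = -8*(-8.3) - 9.5*4.1 = 66.4 - 38.95 = 27.45
Imag = -8*4.1 - (8.3)*9.5 = -32.8 - (78.85) = -111.65

27.4500 - 111.6500i


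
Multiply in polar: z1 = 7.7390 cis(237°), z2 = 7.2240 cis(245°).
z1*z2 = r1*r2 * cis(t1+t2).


r = 7.7390 * 7.2240 = 55.9065
theta = 237° + 245° = 482° = 122° (mod 360)

55.9065 cis(122°)


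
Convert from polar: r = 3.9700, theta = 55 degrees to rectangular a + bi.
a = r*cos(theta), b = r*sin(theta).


a = 3.9700*cos(55°) = 3.9700*0.57358 = 2.2771
b = 3.9700*sin(55°) = 3.9700*0.81915 = 3.2520

2.2771 + 3.2520i


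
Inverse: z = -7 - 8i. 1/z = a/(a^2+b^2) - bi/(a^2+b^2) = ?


|z|^2 = 49+64 = 113
1/z = (-7 + 8i)/113

1/z = -0.0619 + 0.0708i


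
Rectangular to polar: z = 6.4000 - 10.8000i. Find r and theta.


r = sqrt(40.96+116.64) = sqrt(157.6) = 12.5539
theta = atan2(-10.8, 6.4) = -59.3493 degrees

r = 12.5539, theta = -59.3493 degrees


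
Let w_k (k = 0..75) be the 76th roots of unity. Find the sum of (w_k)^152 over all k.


The roots are w_k = w^k with w = e^(2*pi*i/76), and (w^k)^152 = (w^152)^k.
So S = 1 + u + u^2 + ... + u^(75) with u = w^152.
152 = 2*76 + 0, so 152 is a multiple of 76 and u = (w^76)^2 = 1.
Every one of the 76 terms equals 1: S = 76

S = 76


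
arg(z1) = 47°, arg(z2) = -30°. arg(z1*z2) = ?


arg(z1*z2) = 47° - 30° = 17°
Normalized to (-180°, 180°]: 17°

17°


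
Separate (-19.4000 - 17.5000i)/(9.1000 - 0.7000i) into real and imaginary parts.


Multiply by conjugate: (-19.4000 - 17.5000i)(9.1000 + 0.7000i) / (9.1^2 + (-0.7)^2)
Numerator real = -19.4*9.1 - (17.5)*(-0.7) = -164.29
Numerator imag = -17.5*9.1 - (-19.4)*(-0.7) = -172.83
Denominator = 83.3
Re(z) = -164.29/83.3 = -1.9723
Im(z) = -172.83/83.3 = -2.0748

Re(z) = -1.9723, Im(z) = -2.0748


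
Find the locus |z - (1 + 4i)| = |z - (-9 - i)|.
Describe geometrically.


Equal distances means the locus is the perpendicular bisector of z1 and z2.
Midpoint = ((1+(-9))/2, (4+(-1))/2) = (-4.0000, 1.5000)

Perpendicular bisector through (-4.0000, 1.5000)


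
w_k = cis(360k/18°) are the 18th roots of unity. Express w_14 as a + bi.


Angle = 360*14/18 = 280°
a = cos(280°) = 0.1736
b = sin(280°) = -0.9848

0.1736 - 0.9848i


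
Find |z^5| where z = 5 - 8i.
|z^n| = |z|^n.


|z| = sqrt(25+64) = sqrt(89) = 9.4340
|z^5| = |z|^5 = (sqrt(89))^5 = 89^2 * sqrt(89) = 7921*sqrt(89)

|z^5| = 7921*sqrt(89) ≈ 74726.5645


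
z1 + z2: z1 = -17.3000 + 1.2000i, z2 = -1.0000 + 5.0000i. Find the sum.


Real: -17.3 - 1 = -18.3
Imag: 1.2 + 5 = 6.2

-18.3000 + 6.2000i


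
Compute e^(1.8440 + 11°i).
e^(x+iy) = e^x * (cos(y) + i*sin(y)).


e^1.8440 = 6.3218
cos(11°) = 0.981627
sin(11°) = 0.19081
Real = 6.3218*0.981627 = 6.2056
Imag = 6.3218*0.19081 = 1.2063

6.2056 + 1.2063i


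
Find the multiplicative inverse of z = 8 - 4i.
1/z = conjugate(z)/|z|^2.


|z|^2 = 64+16 = 80
1/z = (8 + 4i)/80

1/z = 0.1000 + 0.0500i


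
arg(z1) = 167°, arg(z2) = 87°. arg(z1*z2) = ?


arg(z1*z2) = 167° + 87° = 254°
Normalized to (-180°, 180°]: -106°

-106°


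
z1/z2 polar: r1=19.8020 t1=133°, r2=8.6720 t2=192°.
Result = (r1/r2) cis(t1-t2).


r = 19.8020 / 8.6720 = 2.2834
theta = 133° - 192° = -59° = 301° (mod 360)

2.2834 cis(301°)


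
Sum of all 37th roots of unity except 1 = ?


With w = e^(2*pi*i/37), all 37 of the 37th roots of unity w^0 = 1, w, ..., w^(36) sum to 0: 1 + w + ... + w^(36) = (1 - w^37)/(1 - w) = 0 since w^37 = 1, w ≠ 1.
Removing the root 1: w + w^2 + ... + w^(36) = 0 - 1 = -1

Sum = -1


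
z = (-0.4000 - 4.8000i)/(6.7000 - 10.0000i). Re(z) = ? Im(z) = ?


Multiply by conjugate: (-0.4000 - 4.8000i)(6.7000 + 10.0000i) / (6.7^2 + (-10)^2)
Numerator real = -0.4*6.7 - (4.8)*(-10) = 45.32
Numerator imag = -4.8*6.7 - (-0.4)*(-10) = -36.16
Denominator = 144.89
Re(z) = 45.32/144.89 = 0.3128
Im(z) = -36.16/144.89 = -0.2496

Re(z) = 0.3128, Im(z) = -0.2496


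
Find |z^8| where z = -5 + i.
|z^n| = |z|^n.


|z| = sqrt(25+1) = sqrt(26) = 5.0990
|z^8| = |z|^8 = (sqrt(26))^8 = 26^4 = 456976

|z^8| = 456976


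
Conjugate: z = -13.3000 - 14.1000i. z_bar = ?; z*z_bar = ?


z_bar = -13.3000 + 14.1000i
z*z_bar = (-13.3)^2 + (-14.1)^2 = 176.89 + 198.81 = 375.7

z_bar = -13.3000 + 14.1000i, z*z_bar = 375.7


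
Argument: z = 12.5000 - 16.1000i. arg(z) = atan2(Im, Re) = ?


Re = 12.5, Im = -16.1
arg = atan2(-16.1, 12.5) = -52.1743 degrees

arg(z) = -52.1743 degrees


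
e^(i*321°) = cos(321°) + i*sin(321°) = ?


cos(321°) = 0.7771
sin(321°) = -0.6293

e^(i*321°) = 0.7771 - 0.6293i


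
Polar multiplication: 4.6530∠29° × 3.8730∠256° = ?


r = 4.6530 * 3.8730 = 18.0211
theta = 29° + 256° = 285° = 285° (mod 360)

18.0211 cis(285°)


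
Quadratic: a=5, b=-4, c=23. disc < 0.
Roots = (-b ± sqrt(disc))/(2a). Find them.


disc = (-4)^2 - 4*5*23 = 16 - 460 = -444
sqrt(|disc|) = sqrt(444) = 21.0713
Real part = 4/(2*5) = 0.4000
Imag part = 21.0713/(2*5) = 2.1071

0.4000 ± 2.1071i


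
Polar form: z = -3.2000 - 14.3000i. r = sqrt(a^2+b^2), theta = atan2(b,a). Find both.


r = sqrt(10.24+204.49) = sqrt(214.73) = 14.6537
theta = atan2(-14.3, -3.2) = -102.6136 degrees

r = 14.6537, theta = -102.6136 degrees


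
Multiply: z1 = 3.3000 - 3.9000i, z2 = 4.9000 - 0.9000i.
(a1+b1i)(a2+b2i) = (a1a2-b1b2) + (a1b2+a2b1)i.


Real = 3.3*4.9 - (-3.9)*(-0.9) = 16.17 - 3.51 = 12.66
Imag = 3.3*(-0.9) + 4.9*(-3.9) = -2.97 - (19.11) = -22.08

12.6600 - 22.0800i


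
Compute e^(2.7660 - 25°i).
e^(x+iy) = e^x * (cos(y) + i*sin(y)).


e^2.7660 = 15.8949
cos(-25°) = 0.90631
sin(-25°) = -0.42262
Real = 15.8949*0.90631 = 14.4057
Imag = 15.8949*(-0.42262) = -6.7175

14.4057 - 6.7175i


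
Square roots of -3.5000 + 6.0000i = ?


|z| = sqrt(12.25+36) = 6.9462
sqrt((|z|+a)/2) = sqrt((6.9462+(-3.5))/2) = sqrt(1.7231) = 1.3127
sqrt((|z|-a)/2) = sqrt((6.9462-(-3.5))/2) = sqrt(5.2231) = 2.2854

±(1.3127 + 2.2854i) i.e. 1.3127 + 2.2854i and -1.3127 - 2.2854i


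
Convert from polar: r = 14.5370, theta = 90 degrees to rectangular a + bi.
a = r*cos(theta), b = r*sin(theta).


a = 14.5370*cos(90°) = 14.5370*0 = 0
b = 14.5370*sin(90°) = 14.5370*1 = 14.5370

0 + 14.5370i


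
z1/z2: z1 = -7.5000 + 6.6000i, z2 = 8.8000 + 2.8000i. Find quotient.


Conjugate of z2 = 8.8000 - 2.8000i
Numerator: (-7.5000 + 6.6000i)(8.8000 - 2.8000i) = -47.5200 + 79.0800i
Denominator: 8.8^2 + 2.8^2 = 85.28
Result = (-47.5200 + 79.0800i)/85.28

-0.5572 + 0.9273i


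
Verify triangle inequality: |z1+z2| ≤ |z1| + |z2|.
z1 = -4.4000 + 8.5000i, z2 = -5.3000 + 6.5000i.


|z1| = sqrt((-4.4)^2 + 8.5^2) = sqrt(91.61) = 9.5713
|z2| = sqrt((-5.3)^2 + 6.5^2) = sqrt(70.34) = 8.3869
z1+z2 = -9.7000 + 15.0000i
|z1+z2| = sqrt(319.09) = 17.8631
|z1|+|z2| = 9.5713 + 8.3869 = 17.9582

|z1+z2| = 17.8631 ≤ |z1|+|z2| = 17.9582 (verified)


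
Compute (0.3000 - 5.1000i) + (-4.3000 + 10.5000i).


Real: 0.3 - 4.3 = -4
Imag: -5.1 + 10.5 = 5.4

-4.0000 + 5.4000i


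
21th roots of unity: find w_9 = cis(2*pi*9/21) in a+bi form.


Angle = 360*9/21 = 154.2857°
a = cos(154.2857°) = -0.9010
b = sin(154.2857°) = 0.4339

-0.9010 + 0.4339i


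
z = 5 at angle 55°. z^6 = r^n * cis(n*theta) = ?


r^6 = 5^6 = 15625
n*theta = 6*55° = 330° = 330° (mod 360)
a = 15625*cos(330°) = 13531.6469
b = 15625*sin(330°) = -7812.5000

15625 cis(330°) = 13531.6469 - 7812.5000i


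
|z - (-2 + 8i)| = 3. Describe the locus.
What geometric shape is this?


|z - z0| = r is a circle with center z0 and radius r.
Center = (-2, 8), radius = 3

Circle with center (-2, 8) and radius 3


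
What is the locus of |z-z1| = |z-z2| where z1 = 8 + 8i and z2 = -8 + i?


Equal distances means the locus is the perpendicular bisector of z1 and z2.
Midpoint = ((8+(-8))/2, (8+1)/2) = (0, 4.5000)

Perpendicular bisector through (0, 4.5000)


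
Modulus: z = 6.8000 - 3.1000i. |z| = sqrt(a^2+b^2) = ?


|z| = sqrt(6.8^2 + (-3.1)^2) = sqrt(46.24 + 9.61) = sqrt(55.85) = 7.4733

|z| = 7.4733


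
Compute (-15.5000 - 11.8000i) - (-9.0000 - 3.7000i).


Real: -15.5 + 9 = -6.5
Imag: -11.8 + 3.7 = -8.1

-6.5000 - 8.1000i


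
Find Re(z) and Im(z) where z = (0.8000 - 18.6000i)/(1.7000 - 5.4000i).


Multiply by conjugate: (0.8000 - 18.6000i)(1.7000 + 5.4000i) / (1.7^2 + (-5.4)^2)
Numerator real = 0.8*1.7 - (18.6)*(-5.4) = 101.8
Numerator imag = -18.6*1.7 - 0.8*(-5.4) = -27.3
Denominator = 32.05
Re(z) = 101.8/32.05 = 3.1763
Im(z) = -27.3/32.05 = -0.8518

Re(z) = 3.1763, Im(z) = -0.8518


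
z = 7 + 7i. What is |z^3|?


|z| = sqrt(49+49) = sqrt(98) = 9.8995
|z^3| = |z|^3 = (sqrt(98))^3 = 98*sqrt(98)

|z^3| = 98*sqrt(98) ≈ 970.1505


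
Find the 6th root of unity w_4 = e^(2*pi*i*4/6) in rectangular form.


Angle = 360*4/6 = 240°
a = cos(240°) = -0.5000
b = sin(240°) = -0.8660

-0.5000 - 0.8660i


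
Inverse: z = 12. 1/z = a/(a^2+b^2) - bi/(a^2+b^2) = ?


|z|^2 = 144+0 = 144
1/z = (12 - 0i)/144

1/z = 0.0833 + 0i


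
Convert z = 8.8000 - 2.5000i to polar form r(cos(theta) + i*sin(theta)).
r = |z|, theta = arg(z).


r = sqrt(77.44+6.25) = sqrt(83.69) = 9.1482
theta = atan2(-2.5, 8.8) = -15.8594 degrees

r = 9.1482, theta = -15.8594 degrees


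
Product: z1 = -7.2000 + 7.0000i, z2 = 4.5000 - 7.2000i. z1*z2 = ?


Real = -7.2*4.5 - 7*(-7.2) = -32.4 - (-50.4) = 18
Imag = -7.2*(-7.2) + 4.5*7 = 51.84 + 31.5 = 83.34

18.0000 + 83.3400i


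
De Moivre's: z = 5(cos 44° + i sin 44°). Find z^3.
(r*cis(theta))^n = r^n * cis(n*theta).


r^3 = 5^3 = 125
n*theta = 3*44° = 132° = 132° (mod 360)
a = 125*cos(132°) = -83.6413
b = 125*sin(132°) = 92.8931

125 cis(132°) = -83.6413 + 92.8931i


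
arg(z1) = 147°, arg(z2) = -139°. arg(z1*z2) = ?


arg(z1*z2) = 147° - 139° = 8°
Normalized to (-180°, 180°]: 8°

8°


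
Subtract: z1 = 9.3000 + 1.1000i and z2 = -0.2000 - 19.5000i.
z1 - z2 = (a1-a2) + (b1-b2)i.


Real: 9.3 + 0.2 = 9.5
Imag: 1.1 + 19.5 = 20.6

9.5000 + 20.6000i


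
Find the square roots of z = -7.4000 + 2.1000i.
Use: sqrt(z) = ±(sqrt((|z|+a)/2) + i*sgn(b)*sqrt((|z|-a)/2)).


|z| = sqrt(54.76+4.41) = 7.6922
sqrt((|z|+a)/2) = sqrt((7.6922+(-7.4))/2) = sqrt(0.1461) = 0.3822
sqrt((|z|-a)/2) = sqrt((7.6922-(-7.4))/2) = sqrt(7.5461) = 2.7470

±(0.3822 + 2.7470i) i.e. 0.3822 + 2.7470i and -0.3822 - 2.7470i


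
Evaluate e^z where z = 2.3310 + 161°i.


e^2.3310 = 10.2882
cos(161°) = -0.94552
sin(161°) = 0.32557
Real = 10.2882*(-0.94552) = -9.7277
Imag = 10.2882*0.32557 = 3.3495

-9.7277 + 3.3495i


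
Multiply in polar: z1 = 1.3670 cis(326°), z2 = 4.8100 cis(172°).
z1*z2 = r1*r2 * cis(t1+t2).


r = 1.3670 * 4.8100 = 6.5753
theta = 326° + 172° = 498° = 138° (mod 360)

6.5753 cis(138°)


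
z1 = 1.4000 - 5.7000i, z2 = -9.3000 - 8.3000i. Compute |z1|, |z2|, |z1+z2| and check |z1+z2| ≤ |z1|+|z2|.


|z1| = sqrt(1.4^2 + (-5.7)^2) = sqrt(34.45) = 5.8694
|z2| = sqrt((-9.3)^2 + (-8.3)^2) = sqrt(155.38) = 12.4652
z1+z2 = -7.9000 - 14.0000i
|z1+z2| = sqrt(258.41) = 16.0751
|z1|+|z2| = 5.8694 + 12.4652 = 18.3346

|z1+z2| = 16.0751 ≤ |z1|+|z2| = 18.3346 (verified)


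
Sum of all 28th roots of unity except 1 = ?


With w = e^(2*pi*i/28), all 28 of the 28th roots of unity w^0 = 1, w, ..., w^(27) sum to 0: 1 + w + ... + w^(27) = (1 - w^28)/(1 - w) = 0 since w^28 = 1, w ≠ 1.
Removing the root 1: w + w^2 + ... + w^(27) = 0 - 1 = -1

Sum = -1


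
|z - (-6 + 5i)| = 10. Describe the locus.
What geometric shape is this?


|z - z0| = r is a circle with center z0 and radius r.
Center = (-6, 5), radius = 10

Circle with center (-6, 5) and radius 10


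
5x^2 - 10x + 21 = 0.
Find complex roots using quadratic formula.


disc = (-10)^2 - 4*5*21 = 100 - 420 = -320
sqrt(|disc|) = sqrt(320) = 17.8885
Real part = 10/(2*5) = 1.0000
Imag part = 17.8885/(2*5) = 1.7889

1.0000 ± 1.7889i


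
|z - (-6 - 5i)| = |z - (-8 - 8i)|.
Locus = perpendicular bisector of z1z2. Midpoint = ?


Equal distances means the locus is the perpendicular bisector of z1 and z2.
Midpoint = ((-6+(-8))/2, (-5+(-8))/2) = (-7.0000, -6.5000)

Perpendicular bisector through (-7.0000, -6.5000)


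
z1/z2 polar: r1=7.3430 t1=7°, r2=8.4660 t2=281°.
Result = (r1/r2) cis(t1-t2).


r = 7.3430 / 8.4660 = 0.8674
theta = 7° - 281° = -274° = 86° (mod 360)

0.8674 cis(86°)


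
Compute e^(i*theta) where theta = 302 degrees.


cos(302°) = 0.5299
sin(302°) = -0.8480

e^(i*302°) = 0.5299 - 0.8480i


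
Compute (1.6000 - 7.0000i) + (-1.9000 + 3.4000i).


Real: 1.6 - 1.9 = -0.3
Imag: -7 + 3.4 = -3.6

-0.3000 - 3.6000i


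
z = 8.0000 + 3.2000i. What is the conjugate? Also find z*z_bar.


z_bar = 8.0000 - 3.2000i
z*z_bar = 8^2 + 3.2^2 = 64 + 10.24 = 74.24

z_bar = 8.0000 - 3.2000i, z*z_bar = 74.24


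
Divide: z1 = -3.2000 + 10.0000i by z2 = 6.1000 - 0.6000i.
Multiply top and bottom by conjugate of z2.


Conjugate of z2 = 6.1000 + 0.6000i
Numerator: (-3.2000 + 10.0000i)(6.1000 + 0.6000i) = -25.5200 + 59.0800i
Denominator: 6.1^2 + (-0.6)^2 = 37.57
Result = (-25.5200 + 59.0800i)/37.57

-0.6793 + 1.5725i


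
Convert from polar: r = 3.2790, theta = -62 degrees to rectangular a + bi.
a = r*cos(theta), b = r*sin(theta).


a = 3.2790*cos(-62°) = 3.2790*0.46947 = 1.5394
b = 3.2790*sin(-62°) = 3.2790*(-0.88295) = -2.8952

1.5394 - 2.8952i


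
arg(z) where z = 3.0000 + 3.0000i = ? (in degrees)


Re = 3, Im = 3
arg = atan2(3, 3) = 45.0000 degrees

arg(z) = 45.0000 degrees


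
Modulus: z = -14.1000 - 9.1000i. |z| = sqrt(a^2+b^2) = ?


|z| = sqrt((-14.1)^2 + (-9.1)^2) = sqrt(198.81 + 82.81) = sqrt(281.62) = 16.7815

|z| = 16.7815


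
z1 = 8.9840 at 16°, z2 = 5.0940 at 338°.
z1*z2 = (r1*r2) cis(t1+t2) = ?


r = 8.9840 * 5.0940 = 45.7645
theta = 16° + 338° = 354° = 354° (mod 360)

45.7645 cis(354°)


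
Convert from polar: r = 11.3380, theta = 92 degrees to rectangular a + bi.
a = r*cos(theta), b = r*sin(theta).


a = 11.3380*cos(92°) = 11.3380*(-0.0349) = -0.3957
b = 11.3380*sin(92°) = 11.3380*0.99939 = 11.3311

-0.3957 + 11.3311i


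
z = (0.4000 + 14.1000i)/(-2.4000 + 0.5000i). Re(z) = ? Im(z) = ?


Multiply by conjugate: (0.4000 + 14.1000i)(-2.4000 - 0.5000i) / ((-2.4)^2 + 0.5^2)
Numerator real = 0.4*(-2.4) + 14.1*0.5 = 6.09
Numerator imag = 14.1*(-2.4) - 0.4*0.5 = -34.04
Denominator = 6.01
Re(z) = 6.09/6.01 = 1.0133
Im(z) = -34.04/6.01 = -5.6639

Re(z) = 1.0133, Im(z) = -5.6639


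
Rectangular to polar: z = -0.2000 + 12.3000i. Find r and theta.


r = sqrt(0.04+151.29) = sqrt(151.33) = 12.3016
theta = atan2(12.3, -0.2) = 90.9316 degrees

r = 12.3016, theta = 90.9316 degrees


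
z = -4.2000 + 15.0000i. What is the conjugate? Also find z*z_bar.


z_bar = -4.2000 - 15.0000i
z*z_bar = (-4.2)^2 + 15^2 = 17.64 + 225 = 242.64

z_bar = -4.2000 - 15.0000i, z*z_bar = 242.64


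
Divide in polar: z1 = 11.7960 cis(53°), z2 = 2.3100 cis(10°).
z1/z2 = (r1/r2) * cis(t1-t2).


r = 11.7960 / 2.3100 = 5.1065
theta = 53° - 10° = 43° = 43° (mod 360)

5.1065 cis(43°)


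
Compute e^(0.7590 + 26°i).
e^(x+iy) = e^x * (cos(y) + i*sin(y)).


e^0.7590 = 2.1361
cos(26°) = 0.8988
sin(26°) = 0.43837
Real = 2.1361*0.8988 = 1.9199
Imag = 2.1361*0.43837 = 0.9364

1.9199 + 0.9364i


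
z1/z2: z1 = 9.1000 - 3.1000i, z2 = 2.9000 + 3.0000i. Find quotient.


Conjugate of z2 = 2.9000 - 3.0000i
Numerator: (9.1000 - 3.1000i)(2.9000 - 3.0000i) = 17.0900 - 36.2900i
Denominator: 2.9^2 + 3^2 = 17.41
Result = (17.0900 - 36.2900i)/17.41

0.9816 - 2.0844i


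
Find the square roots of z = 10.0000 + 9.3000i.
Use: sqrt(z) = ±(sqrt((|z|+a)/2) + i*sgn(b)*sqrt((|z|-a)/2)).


|z| = sqrt(100+86.49) = 13.6561
sqrt((|z|+a)/2) = sqrt((13.6561+10)/2) = sqrt(11.8281) = 3.4392
sqrt((|z|-a)/2) = sqrt((13.6561-10)/2) = sqrt(1.8281) = 1.3521

±(3.4392 + 1.3521i) i.e. 3.4392 + 1.3521i and -3.4392 - 1.3521i


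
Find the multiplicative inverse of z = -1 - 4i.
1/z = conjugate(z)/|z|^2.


|z|^2 = 1+16 = 17
1/z = (-1 + 4i)/17

1/z = -0.0588 + 0.2353i


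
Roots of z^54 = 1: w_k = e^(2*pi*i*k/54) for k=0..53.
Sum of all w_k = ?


The sum of all 54th roots of unity is 0.
Geometric series: (1 - w^54)/(1 - w) = (1-1)/(1-w) = 0 since w^54 = 1, w ≠ 1.
Alternatively: coefficient of z^53 in z^54 - 1 is 0.

0


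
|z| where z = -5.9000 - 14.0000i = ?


|z| = sqrt((-5.9)^2 + (-14)^2) = sqrt(34.81 + 196) = sqrt(230.81) = 15.1924

|z| = 15.1924


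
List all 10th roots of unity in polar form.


The 10th roots of unity are cis(360k/10°) for k=0..9
Angle step = 360/10 = 36°
Primitive root: cis(36°)
Primitive root = 0.8090 + 0.5878i

10 roots at angles: 0°, 36°, 72°, 108°, 144°, 180°, 216°, 252°, 288°, 324°


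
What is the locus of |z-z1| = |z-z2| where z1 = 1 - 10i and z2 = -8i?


Equal distances means the locus is the perpendicular bisector of z1 and z2.
Midpoint = ((1+0)/2, (-10+(-8))/2) = (0.5000, -9.0000)

Perpendicular bisector through (0.5000, -9.0000)


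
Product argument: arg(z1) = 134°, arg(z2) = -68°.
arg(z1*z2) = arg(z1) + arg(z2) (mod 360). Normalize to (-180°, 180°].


arg(z1*z2) = 134° - 68° = 66°
Normalized to (-180°, 180°]: 66°

66°


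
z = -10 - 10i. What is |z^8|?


|z| = sqrt(100+100) = sqrt(200) = 14.1421
|z^8| = |z|^8 = (sqrt(200))^8 = 200^4 = 1600000000

|z^8| = 1600000000


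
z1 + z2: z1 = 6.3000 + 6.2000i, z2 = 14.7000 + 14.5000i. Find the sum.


Real: 6.3 + 14.7 = 21
Imag: 6.2 + 14.5 = 20.7

21.0000 + 20.7000i


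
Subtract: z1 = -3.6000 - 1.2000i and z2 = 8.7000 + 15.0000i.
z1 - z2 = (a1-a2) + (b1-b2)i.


Real: -3.6 - 8.7 = -12.3
Imag: -1.2 - 15 = -16.2

-12.3000 - 16.2000i


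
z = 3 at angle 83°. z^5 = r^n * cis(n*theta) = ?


r^5 = 3^5 = 243
n*theta = 5*83° = 415° = 55° (mod 360)
a = 243*cos(55°) = 139.3791
b = 243*sin(55°) = 199.0539

243 cis(55°) = 139.3791 + 199.0539i


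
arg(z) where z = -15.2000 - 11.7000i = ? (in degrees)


Re = -15.2, Im = -11.7
arg = atan2(-11.7, -15.2) = -142.4132 degrees

arg(z) = -142.4132 degrees


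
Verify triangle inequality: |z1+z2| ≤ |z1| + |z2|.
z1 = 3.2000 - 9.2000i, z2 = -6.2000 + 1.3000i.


|z1| = sqrt(3.2^2 + (-9.2)^2) = sqrt(94.88) = 9.7406
|z2| = sqrt((-6.2)^2 + 1.3^2) = sqrt(40.13) = 6.3348
z1+z2 = -3.0000 - 7.9000i
|z1+z2| = sqrt(71.41) = 8.4504
|z1|+|z2| = 9.7406 + 6.3348 = 16.0754

|z1+z2| = 8.4504 ≤ |z1|+|z2| = 16.0754 (verified)


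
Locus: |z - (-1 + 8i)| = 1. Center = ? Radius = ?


|z - z0| = r is a circle with center z0 and radius r.
Center = (-1, 8), radius = 1

Circle with center (-1, 8) and radius 1


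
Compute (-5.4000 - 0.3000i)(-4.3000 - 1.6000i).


Real = -5.4*(-4.3) - (-0.3)*(-1.6) = 23.22 - 0.48 = 22.74
Imag = -5.4*(-1.6) - (4.3)*(-0.3) = 8.64 + 1.29 = 9.93

22.7400 + 9.9300i


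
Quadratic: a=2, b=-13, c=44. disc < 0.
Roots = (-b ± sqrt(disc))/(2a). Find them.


disc = (-13)^2 - 4*2*44 = 169 - 352 = -183
sqrt(|disc|) = sqrt(183) = 13.5277
Real part = 13/(2*2) = 3.2500
Imag part = 13.5277/(2*2) = 3.3819

3.2500 ± 3.3819i


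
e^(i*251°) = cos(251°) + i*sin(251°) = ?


cos(251°) = -0.3256
sin(251°) = -0.9455

e^(i*251°) = -0.3256 - 0.9455i


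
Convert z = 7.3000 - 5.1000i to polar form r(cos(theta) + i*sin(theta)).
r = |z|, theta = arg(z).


r = sqrt(53.29+26.01) = sqrt(79.3) = 8.9051
theta = atan2(-5.1, 7.3) = -34.9393 degrees

r = 8.9051, theta = -34.9393 degrees


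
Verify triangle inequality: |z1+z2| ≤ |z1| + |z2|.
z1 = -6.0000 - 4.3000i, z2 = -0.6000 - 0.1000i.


|z1| = sqrt((-6)^2 + (-4.3)^2) = sqrt(54.49) = 7.3817
|z2| = sqrt((-0.6)^2 + (-0.1)^2) = sqrt(0.37) = 0.6083
z1+z2 = -6.6000 - 4.4000i
|z1+z2| = sqrt(62.92) = 7.9322
|z1|+|z2| = 7.3817 + 0.6083 = 7.9900

|z1+z2| = 7.9322 ≤ |z1|+|z2| = 7.9900 (verified)


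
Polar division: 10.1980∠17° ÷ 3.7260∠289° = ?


r = 10.1980 / 3.7260 = 2.7370
theta = 17° - 289° = -272° = 88° (mod 360)

2.7370 cis(88°)


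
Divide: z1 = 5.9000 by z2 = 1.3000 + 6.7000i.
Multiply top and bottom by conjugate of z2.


Conjugate of z2 = 1.3000 - 6.7000i
Numerator: (5.9000)(1.3000 - 6.7000i) = 7.6700 - 39.5300i
Denominator: 1.3^2 + 6.7^2 = 46.58
Result = (7.6700 - 39.5300i)/46.58

0.1647 - 0.8486i


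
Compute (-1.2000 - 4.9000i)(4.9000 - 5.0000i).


Real = -1.2*4.9 - (-4.9)*(-5) = -5.88 - 24.5 = -30.38
Imag = -1.2*(-5) + 4.9*(-4.9) = 6 - (24.01) = -18.01

-30.3800 - 18.0100i


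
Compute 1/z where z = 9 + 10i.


|z|^2 = 81+100 = 181
1/z = (9 - 10i)/181

1/z = 0.0497 - 0.0552i


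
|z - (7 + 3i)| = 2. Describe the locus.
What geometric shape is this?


|z - z0| = r is a circle with center z0 and radius r.
Center = (7, 3), radius = 2

Circle with center (7, 3) and radius 2


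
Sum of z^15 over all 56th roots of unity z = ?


The roots are w_k = w^k with w = e^(2*pi*i/56), and (w^k)^15 = (w^15)^k.
So S = 1 + u + u^2 + ... + u^(55) with u = w^15.
15 = 0*56 + 15, so 15 is not a multiple of 56: u = w^15 ≠ 1 (w is a primitive 56th root), while u^56 = (w^56)^15 = 1.
Geometric series: S = (1 - u^56)/(1 - u) = (1 - 1)/(1 - u) = 0

S = 0


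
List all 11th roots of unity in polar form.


The 11th roots of unity are cis(360k/11°) for k=0..10
Angle step = 360/11 = 32.7273°
Primitive root: cis(32.7273°)
Primitive root = 0.8413 + 0.5406i

11 roots at angles: 0°, 32.7273°, 65.4545°, 98.1818°, 130.9091°, 163.6364°, 196.3636°, 229.0909°, 261.8182°, 294.5455°, 327.2727°


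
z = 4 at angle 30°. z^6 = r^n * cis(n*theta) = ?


r^6 = 4^6 = 4096
n*theta = 6*30° = 180° = 180° (mod 360)
a = 4096*cos(180°) = -4096.0000
b = 4096*sin(180°) = 0

4096 cis(180°) = -4096.0000 + 0i


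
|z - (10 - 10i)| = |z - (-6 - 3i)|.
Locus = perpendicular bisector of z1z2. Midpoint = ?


Equal distances means the locus is the perpendicular bisector of z1 and z2.
Midpoint = ((10+(-6))/2, (-10+(-3))/2) = (2.0000, -6.5000)

Perpendicular bisector through (2.0000, -6.5000)


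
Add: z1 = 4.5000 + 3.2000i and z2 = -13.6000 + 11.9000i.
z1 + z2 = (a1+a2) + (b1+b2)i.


Real: 4.5 - 13.6 = -9.1
Imag: 3.2 + 11.9 = 15.1

-9.1000 + 15.1000i


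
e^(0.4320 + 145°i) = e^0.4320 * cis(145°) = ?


e^0.4320 = 1.5403
cos(145°) = -0.8192
sin(145°) = 0.5736
Real = 1.5403*(-0.8192) = -1.2618
Imag = 1.5403*0.5736 = 0.8835

-1.2618 + 0.8835i


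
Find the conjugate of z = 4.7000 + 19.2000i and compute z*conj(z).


z_bar = 4.7000 - 19.2000i
z*z_bar = 4.7^2 + 19.2^2 = 22.09 + 368.64 = 390.73

z_bar = 4.7000 - 19.2000i, z*z_bar = 390.73


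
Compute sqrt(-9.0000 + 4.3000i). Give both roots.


|z| = sqrt(81+18.49) = 9.9745
sqrt((|z|+a)/2) = sqrt((9.9745+(-9))/2) = sqrt(0.4872) = 0.6980
sqrt((|z|-a)/2) = sqrt((9.9745-(-9))/2) = sqrt(9.4872) = 3.0801

±(0.6980 + 3.0801i) i.e. 0.6980 + 3.0801i and -0.6980 - 3.0801i


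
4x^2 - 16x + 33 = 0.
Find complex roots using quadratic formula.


disc = (-16)^2 - 4*4*33 = 256 - 528 = -272
sqrt(|disc|) = sqrt(272) = 16.4924
Real part = 16/(2*4) = 2.0000
Imag part = 16.4924/(2*4) = 2.0616

2.0000 ± 2.0616i


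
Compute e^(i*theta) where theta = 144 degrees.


cos(144°) = -0.8090
sin(144°) = 0.5878

e^(i*144°) = -0.8090 + 0.5878i


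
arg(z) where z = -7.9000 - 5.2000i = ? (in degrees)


Re = -7.9, Im = -5.2
arg = atan2(-5.2, -7.9) = -146.6460 degrees

arg(z) = -146.6460 degrees


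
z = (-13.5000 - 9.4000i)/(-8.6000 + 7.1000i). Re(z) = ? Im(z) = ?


Multiply by conjugate: (-13.5000 - 9.4000i)(-8.6000 - 7.1000i) / ((-8.6)^2 + 7.1^2)
Numerator real = -13.5*(-8.6) - (9.4)*7.1 = 49.36
Numerator imag = -9.4*(-8.6) - (-13.5)*7.1 = 176.69
Denominator = 124.37
Re(z) = 49.36/124.37 = 0.3969
Im(z) = 176.69/124.37 = 1.4207

Re(z) = 0.3969, Im(z) = 1.4207


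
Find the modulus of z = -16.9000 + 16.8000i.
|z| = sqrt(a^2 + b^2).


|z| = sqrt((-16.9)^2 + 16.8^2) = sqrt(285.61 + 282.24) = sqrt(567.85) = 23.8296

|z| = 23.8296


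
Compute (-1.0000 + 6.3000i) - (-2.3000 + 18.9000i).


Real: -1 + 2.3 = 1.3
Imag: 6.3 - 18.9 = -12.6

1.3000 - 12.6000i


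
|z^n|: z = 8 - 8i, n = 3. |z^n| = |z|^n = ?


|z| = sqrt(64+64) = sqrt(128) = 11.3137
|z^3| = |z|^3 = (sqrt(128))^3 = 128*sqrt(128)

|z^3| = 128*sqrt(128) ≈ 1448.1547


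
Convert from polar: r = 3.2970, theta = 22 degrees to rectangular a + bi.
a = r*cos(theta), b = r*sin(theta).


a = 3.2970*cos(22°) = 3.2970*0.92718 = 3.0569
b = 3.2970*sin(22°) = 3.2970*0.3746 = 1.2351

3.0569 + 1.2351i


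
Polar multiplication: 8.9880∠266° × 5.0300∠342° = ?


r = 8.9880 * 5.0300 = 45.2096
theta = 266° + 342° = 608° = 248° (mod 360)

45.2096 cis(248°)


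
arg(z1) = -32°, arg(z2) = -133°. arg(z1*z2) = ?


arg(z1*z2) = -32° - 133° = -165°
Normalized to (-180°, 180°]: -165°

-165°


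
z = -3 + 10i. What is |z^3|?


|z| = sqrt(9+100) = sqrt(109) = 10.4403
|z^3| = |z|^3 = (sqrt(109))^3 = 109*sqrt(109)

|z^3| = 109*sqrt(109) ≈ 1137.9934


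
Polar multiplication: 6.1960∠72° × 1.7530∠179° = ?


r = 6.1960 * 1.7530 = 10.8616
theta = 72° + 179° = 251° = 251° (mod 360)

10.8616 cis(251°)


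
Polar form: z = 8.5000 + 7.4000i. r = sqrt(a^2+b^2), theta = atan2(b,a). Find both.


r = sqrt(72.25+54.76) = sqrt(127.01) = 11.2699
theta = atan2(7.4, 8.5) = 41.0424 degrees

r = 11.2699, theta = 41.0424 degrees


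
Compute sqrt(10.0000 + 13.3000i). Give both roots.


|z| = sqrt(100+176.89) = 16.6400
sqrt((|z|+a)/2) = sqrt((16.6400+10)/2) = sqrt(13.3200) = 3.6497
sqrt((|z|-a)/2) = sqrt((16.6400-10)/2) = sqrt(3.3200) = 1.8221

±(3.6497 + 1.8221i) i.e. 3.6497 + 1.8221i and -3.6497 - 1.8221i


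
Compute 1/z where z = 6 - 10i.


|z|^2 = 36+100 = 136
1/z = (6 + 10i)/136

1/z = 0.0441 + 0.0735i


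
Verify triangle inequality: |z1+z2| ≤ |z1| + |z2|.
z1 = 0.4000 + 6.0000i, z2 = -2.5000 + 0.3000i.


|z1| = sqrt(0.4^2 + 6^2) = sqrt(36.16) = 6.0133
|z2| = sqrt((-2.5)^2 + 0.3^2) = sqrt(6.34) = 2.5179
z1+z2 = -2.1000 + 6.3000i
|z1+z2| = sqrt(44.1) = 6.6408
|z1|+|z2| = 6.0133 + 2.5179 = 8.5312

|z1+z2| = 6.6408 ≤ |z1|+|z2| = 8.5312 (verified)
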